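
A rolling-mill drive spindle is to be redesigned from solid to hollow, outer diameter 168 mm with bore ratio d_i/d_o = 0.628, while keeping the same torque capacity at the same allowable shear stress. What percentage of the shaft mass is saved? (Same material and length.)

Equal τ_max and T ⇒ the solid shaft needs d_s³ = d_o³(1−k⁴), so d_s = 168·(1−0.628⁴)^(1/3) = 158.8 mm.
Area ratio A_h/A_s = d_o²(1−k²)/d_s² = (1−k²)/(1−k⁴)^(2/3) = 0.6779.
Mass saving = 1 − 0.6779 = 32.2 %.

32.2 %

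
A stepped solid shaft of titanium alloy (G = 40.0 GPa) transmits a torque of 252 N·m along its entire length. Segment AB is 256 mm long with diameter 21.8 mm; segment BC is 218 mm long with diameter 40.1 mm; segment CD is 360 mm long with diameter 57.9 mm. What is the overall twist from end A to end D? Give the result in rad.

J_AB = π(0.0218)⁴/32 = 2.22×10^-8 m⁴; J_BC = π(0.0401)⁴/32 = 2.54×10^-7 m⁴; J_CD = π(0.0579)⁴/32 = 1.10×10^-6 m⁴.
θ = (T/G)·Σ L_i/J_i = (252.0/40.0×10⁹)·(0.256/2.22×10^-8 + 0.218/2.54×10^-7 + 0.360/1.10×10^-6) = 0.08020 rad.

0.0802 rad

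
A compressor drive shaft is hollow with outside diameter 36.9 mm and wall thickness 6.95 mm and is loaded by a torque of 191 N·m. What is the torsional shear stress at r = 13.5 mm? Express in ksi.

2.42 ksi

J = π(d_o⁴ − d_i⁴)/32 = π(0.0369⁴ − 0.0230⁴)/32 = 1.545×10^-7 m⁴.
Shear stress varies linearly with radius: τ = T·r/J = 191.0 × 0.0135 / 1.545×10^-7 = 1.668×10^7 Pa.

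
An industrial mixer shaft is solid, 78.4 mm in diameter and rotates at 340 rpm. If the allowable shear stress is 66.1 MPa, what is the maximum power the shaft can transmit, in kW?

J = πd⁴/32 = π(0.0784)⁴/32 = 3.709×10^-6 m⁴.
T_max = τ_allow·J/r = 6.61×10^7 × 3.709×10^-6 / 0.0392 = 6254 N·m.
ω = 2π·340/60 = 35.60 rad/s, so P_max = T_max·ω = 2.227×10^5 W.

223 kW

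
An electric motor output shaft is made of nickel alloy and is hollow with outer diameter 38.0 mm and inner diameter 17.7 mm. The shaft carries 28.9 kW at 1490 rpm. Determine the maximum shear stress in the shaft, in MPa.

18.0 MPa

ω = 2π·1490/60 = 156.0 rad/s, so T = P/ω = 28.9×10³ / 156.0 = 185.2 N·m.
J = π(d_o⁴ − d_i⁴)/32 = π(0.0380⁴ − 0.0177⁴)/32 = 1.951×10^-7 m⁴.
τ_max = T·r/J = 185.2 × 0.0190 / 1.951×10^-7 = 1.804×10^7 Pa.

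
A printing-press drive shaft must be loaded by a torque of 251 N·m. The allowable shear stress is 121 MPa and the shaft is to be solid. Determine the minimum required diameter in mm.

21.9 mm

For a solid shaft τ_max = 16T/(πd³), so d = (16T/(π τ_allow))^(1/3) = (16·251.0/(π·1.21×10^8))^(1/3) = 0.02194 m.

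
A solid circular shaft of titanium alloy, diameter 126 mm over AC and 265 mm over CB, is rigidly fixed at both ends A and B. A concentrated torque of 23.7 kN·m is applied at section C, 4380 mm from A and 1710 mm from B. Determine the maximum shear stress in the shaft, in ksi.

Compatibility: T_A·a/J_AC = T_B·b/J_CB with T_A + T_B = T₀.
J_AC = 2.47×10^-5 m⁴, J_CB = 4.84×10^-4 m⁴, so T_A = T₀·(J_AC/a)/((J_AC/a)+(J_CB/b)) = 463.6 N·m, T_B = 23240 N·m.
τ in each portion: τ_AC = 1.18×10^6 Pa, τ_CB = 6.36×10^6 Pa; maximum is in CB.
τ_max = T_CB·r/J = 23240·0.133/4.84×10^-4 = 6.359×10^6 Pa.

0.922 ksi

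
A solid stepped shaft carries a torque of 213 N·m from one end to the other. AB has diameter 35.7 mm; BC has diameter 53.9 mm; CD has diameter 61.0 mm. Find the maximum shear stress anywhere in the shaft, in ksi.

Under the same torque, τ_max = 16T/(πd³) is largest where d is smallest — segment AB (d = 35.7 mm).
τ_max = 16·213.0/(π·(0.0357)³) = 2.384×10^7 Pa.

3.46 ksi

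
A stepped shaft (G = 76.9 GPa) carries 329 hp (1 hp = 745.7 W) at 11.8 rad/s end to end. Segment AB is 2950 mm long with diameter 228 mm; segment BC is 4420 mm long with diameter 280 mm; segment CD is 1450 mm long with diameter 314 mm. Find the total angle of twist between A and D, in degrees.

ω = 11.8 rad/s, so T = P/ω = 329×745.7 / 11.80 = 20790 N·m.
J_AB = π(0.228)⁴/32 = 2.65×10^-4 m⁴; J_BC = π(0.280)⁴/32 = 6.03×10^-4 m⁴; J_CD = π(0.314)⁴/32 = 9.54×10^-4 m⁴.
θ = (T/G)·Σ L_i/J_i = (20790/76.9×10⁹)·(2.95/2.65×10^-4 + 4.42/6.03×10^-4 + 1.45/9.54×10^-4) = 5.397×10^-3 rad.

0.309°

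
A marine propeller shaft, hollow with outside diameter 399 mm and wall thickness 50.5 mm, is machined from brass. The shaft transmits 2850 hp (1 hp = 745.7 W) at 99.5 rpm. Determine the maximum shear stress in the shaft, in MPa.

ω = 2π·99.5/60 = 10.42 rad/s, so T = P/ω = 2850×745.7 / 10.42 = 204000 N·m.
J = π(d_o⁴ − d_i⁴)/32 = π(0.399⁴ − 0.298⁴)/32 = 1.714×10^-3 m⁴.
τ_max = T·r/J = 204000 × 0.200 / 1.714×10^-3 = 2.374×10^7 Pa.

23.7 MPa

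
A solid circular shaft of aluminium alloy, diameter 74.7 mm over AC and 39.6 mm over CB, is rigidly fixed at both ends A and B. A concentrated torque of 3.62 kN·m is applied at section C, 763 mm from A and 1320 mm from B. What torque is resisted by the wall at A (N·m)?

3460 N·m

Compatibility: T_A·a/J_AC = T_B·b/J_CB with T_A + T_B = T₀.
J_AC = 3.06×10^-6 m⁴, J_CB = 2.41×10^-7 m⁴, so T_A = T₀·(J_AC/a)/((J_AC/a)+(J_CB/b)) = 3462 N·m, T_B = 158.0 N·m.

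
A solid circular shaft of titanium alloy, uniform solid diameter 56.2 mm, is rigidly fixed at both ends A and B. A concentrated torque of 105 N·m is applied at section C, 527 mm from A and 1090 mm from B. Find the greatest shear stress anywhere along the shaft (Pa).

With uniform GJ and both ends fixed, compatibility θ_AC = θ_CB gives T_A·a = T_B·b, together with T_A + T_B = T₀.
T_A = T₀·b/(a+b) = 105.0·1090/1617 = 70.78 N·m; T_B = 34.22 N·m.
τ in each portion: τ_AC = 2.03×10^6 Pa, τ_CB = 9.82×10^5 Pa; maximum is in AC.
τ_max = T_AC·r/J = 70.78·0.0281/9.79×10^-7 = 2.031×10^6 Pa.

2.03e6 Pa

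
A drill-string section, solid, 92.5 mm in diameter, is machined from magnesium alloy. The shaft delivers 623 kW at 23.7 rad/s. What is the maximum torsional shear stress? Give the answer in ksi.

24.5 ksi

ω = 23.7 rad/s, so T = P/ω = 623×10³ / 23.70 = 26290 N·m.
J = πd⁴/32 = π(0.0925)⁴/32 = 7.187×10^-6 m⁴.
τ_max = T·r/J = 26290 × 0.0462 / 7.187×10^-6 = 1.692×10^8 Pa.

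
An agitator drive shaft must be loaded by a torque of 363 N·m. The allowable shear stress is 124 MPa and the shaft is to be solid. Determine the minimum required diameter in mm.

24.6 mm

For a solid shaft τ_max = 16T/(πd³), so d = (16T/(π τ_allow))^(1/3) = (16·363.0/(π·1.24×10^8))^(1/3) = 0.02461 m.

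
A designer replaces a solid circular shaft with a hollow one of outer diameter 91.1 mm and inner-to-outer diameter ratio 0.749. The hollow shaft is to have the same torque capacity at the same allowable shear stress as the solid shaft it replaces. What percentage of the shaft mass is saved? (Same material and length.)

Equal τ_max and T ⇒ the solid shaft needs d_s³ = d_o³(1−k⁴), so d_s = 91.1·(1−0.749⁴)^(1/3) = 80.32 mm.
Area ratio A_h/A_s = d_o²(1−k²)/d_s² = (1−k²)/(1−k⁴)^(2/3) = 0.5648.
Mass saving = 1 − 0.5648 = 43.5 %.

43.5 %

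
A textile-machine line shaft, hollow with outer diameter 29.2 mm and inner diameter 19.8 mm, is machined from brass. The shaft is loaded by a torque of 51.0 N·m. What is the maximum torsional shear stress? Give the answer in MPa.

J = π(d_o⁴ − d_i⁴)/32 = π(0.0292⁴ − 0.0198⁴)/32 = 5.628×10^-8 m⁴.
τ_max = T·r/J = 51.00 × 0.0146 / 5.628×10^-8 = 1.323×10^7 Pa.

13.2 MPa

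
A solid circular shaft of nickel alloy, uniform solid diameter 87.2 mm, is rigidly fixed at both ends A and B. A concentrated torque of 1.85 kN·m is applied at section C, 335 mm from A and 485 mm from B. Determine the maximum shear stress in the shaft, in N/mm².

With uniform GJ and both ends fixed, compatibility θ_AC = θ_CB gives T_A·a = T_B·b, together with T_A + T_B = T₀.
T_A = T₀·b/(a+b) = 1850·485/820.0 = 1094 N·m; T_B = 755.8 N·m.
τ in each portion: τ_AC = 8.40×10^6 Pa, τ_CB = 5.81×10^6 Pa; maximum is in AC.
τ_max = T_AC·r/J = 1094·0.0436/5.68×10^-6 = 8.405×10^6 Pa.

8.40 N/mm²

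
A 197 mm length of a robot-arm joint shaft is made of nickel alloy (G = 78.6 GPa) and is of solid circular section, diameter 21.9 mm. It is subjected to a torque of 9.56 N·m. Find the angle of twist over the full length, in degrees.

J = πd⁴/32 = π(0.0219)⁴/32 = 2.258×10^-8 m⁴.
θ = T·L/(G·J) = 9.560 × 0.197 / (78.6×10⁹ × 2.258×10^-8) = 1.061×10^-3 rad.

0.0608°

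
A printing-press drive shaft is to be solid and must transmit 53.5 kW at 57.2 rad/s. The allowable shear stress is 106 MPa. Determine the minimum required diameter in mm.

ω = 57.2 rad/s, so T = P/ω = 53.5×10³ / 57.20 = 935.3 N·m.
For a solid shaft τ_max = 16T/(πd³), so d = (16T/(π τ_allow))^(1/3) = (16·935.3/(π·1.06×10^8))^(1/3) = 0.03555 m.

35.6 mm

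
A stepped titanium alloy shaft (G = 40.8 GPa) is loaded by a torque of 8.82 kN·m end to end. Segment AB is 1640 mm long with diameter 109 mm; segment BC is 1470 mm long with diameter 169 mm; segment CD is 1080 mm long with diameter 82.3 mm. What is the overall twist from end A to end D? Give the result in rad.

0.0814 rad

J_AB = π(0.109)⁴/32 = 1.39×10^-5 m⁴; J_BC = π(0.169)⁴/32 = 8.01×10^-5 m⁴; J_CD = π(0.0823)⁴/32 = 4.50×10^-6 m⁴.
θ = (T/G)·Σ L_i/J_i = (8820/40.8×10⁹)·(1.64/1.39×10^-5 + 1.47/8.01×10^-5 + 1.08/4.50×10^-6) = 0.08139 rad.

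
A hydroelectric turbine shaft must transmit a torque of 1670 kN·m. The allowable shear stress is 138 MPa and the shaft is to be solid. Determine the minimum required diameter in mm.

For a solid shaft τ_max = 16T/(πd³), so d = (16T/(π τ_allow))^(1/3) = (16·1.670e6/(π·1.38×10^8))^(1/3) = 0.3950 m.

395 mm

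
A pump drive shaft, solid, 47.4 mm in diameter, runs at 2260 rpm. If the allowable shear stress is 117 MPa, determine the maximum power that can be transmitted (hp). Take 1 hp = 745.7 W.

J = πd⁴/32 = π(0.0474)⁴/32 = 4.956×10^-7 m⁴.
T_max = τ_allow·J/r = 1.17×10^8 × 4.956×10^-7 / 0.0237 = 2447 N·m.
ω = 2π·2260/60 = 236.7 rad/s, so P_max = T_max·ω = 5.790×10^5 W.

776 hp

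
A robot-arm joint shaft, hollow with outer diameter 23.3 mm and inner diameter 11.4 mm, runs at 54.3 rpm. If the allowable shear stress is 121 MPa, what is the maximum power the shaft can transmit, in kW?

1.61 kW

J = π(d_o⁴ − d_i⁴)/32 = π(0.0233⁴ − 0.0114⁴)/32 = 2.728×10^-8 m⁴.
T_max = τ_allow·J/r = 1.21×10^8 × 2.728×10^-8 / 0.0117 = 283.3 N·m.
ω = 2π·54.3/60 = 5.686 rad/s, so P_max = T_max·ω = 1611 W.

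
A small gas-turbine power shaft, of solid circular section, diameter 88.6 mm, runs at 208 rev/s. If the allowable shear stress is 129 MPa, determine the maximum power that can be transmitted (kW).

J = πd⁴/32 = π(0.0886)⁴/32 = 6.050×10^-6 m⁴.
T_max = τ_allow·J/r = 1.29×10^8 × 6.050×10^-6 / 0.0443 = 17620 N·m.
ω = 2π·208 = 1307 rad/s, so P_max = T_max·ω = 2.302×10^7 W.

23000 kW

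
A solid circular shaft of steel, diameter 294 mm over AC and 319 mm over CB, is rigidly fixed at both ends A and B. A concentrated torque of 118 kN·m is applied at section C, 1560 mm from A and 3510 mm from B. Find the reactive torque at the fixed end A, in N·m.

Compatibility: T_A·a/J_AC = T_B·b/J_CB with T_A + T_B = T₀.
J_AC = 7.33×10^-4 m⁴, J_CB = 1.02×10^-3 m⁴, so T_A = T₀·(J_AC/a)/((J_AC/a)+(J_CB/b)) = 73020 N·m, T_B = 44980 N·m.

73000 N·m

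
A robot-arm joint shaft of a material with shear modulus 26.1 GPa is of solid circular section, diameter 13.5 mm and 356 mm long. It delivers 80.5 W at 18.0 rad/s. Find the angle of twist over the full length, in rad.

ω = 18.0 rad/s, so T = P/ω = 80.5 / 18.00 = 4.472 N·m.
J = πd⁴/32 = π(0.0135)⁴/32 = 3.261×10^-9 m⁴.
θ = T·L/(G·J) = 4.472 × 0.356 / (26.1×10⁹ × 3.261×10^-9) = 0.01871 rad.

0.0187 rad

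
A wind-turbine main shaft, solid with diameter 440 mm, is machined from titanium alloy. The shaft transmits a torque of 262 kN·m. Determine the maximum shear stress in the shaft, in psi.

J = πd⁴/32 = π(0.440)⁴/32 = 3.680×10^-3 m⁴.
τ_max = T·r/J = 262000 × 0.220 / 3.680×10^-3 = 1.566×10^7 Pa.

2270 psi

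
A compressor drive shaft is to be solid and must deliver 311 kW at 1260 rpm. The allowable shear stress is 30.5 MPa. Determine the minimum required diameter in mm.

73.3 mm

ω = 2π·1260/60 = 131.9 rad/s, so T = P/ω = 311×10³ / 131.9 = 2357 N·m.
For a solid shaft τ_max = 16T/(πd³), so d = (16T/(π τ_allow))^(1/3) = (16·2357/(π·3.05×10^7))^(1/3) = 0.07328 m.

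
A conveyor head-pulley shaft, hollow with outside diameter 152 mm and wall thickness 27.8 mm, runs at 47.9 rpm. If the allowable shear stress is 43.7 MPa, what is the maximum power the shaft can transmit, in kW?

J = π(d_o⁴ − d_i⁴)/32 = π(0.152⁴ − 0.0964⁴)/32 = 4.393×10^-5 m⁴.
T_max = τ_allow·J/r = 4.37×10^7 × 4.393×10^-5 / 0.0760 = 25260 N·m.
ω = 2π·47.9/60 = 5.016 rad/s, so P_max = T_max·ω = 1.267×10^5 W.

127 kW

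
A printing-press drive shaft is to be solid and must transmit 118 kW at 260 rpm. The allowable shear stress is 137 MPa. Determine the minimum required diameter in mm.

ω = 2π·260/60 = 27.23 rad/s, so T = P/ω = 118×10³ / 27.23 = 4334 N·m.
For a solid shaft τ_max = 16T/(πd³), so d = (16T/(π τ_allow))^(1/3) = (16·4334/(π·1.37×10^8))^(1/3) = 0.05441 m.

54.4 mm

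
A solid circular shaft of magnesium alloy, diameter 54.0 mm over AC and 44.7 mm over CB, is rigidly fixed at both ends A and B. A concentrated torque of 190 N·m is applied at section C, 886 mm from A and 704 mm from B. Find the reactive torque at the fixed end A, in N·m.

119 N·m

Compatibility: T_A·a/J_AC = T_B·b/J_CB with T_A + T_B = T₀.
J_AC = 8.35×10^-7 m⁴, J_CB = 3.92×10^-7 m⁴, so T_A = T₀·(J_AC/a)/((J_AC/a)+(J_CB/b)) = 119.4 N·m, T_B = 70.57 N·m.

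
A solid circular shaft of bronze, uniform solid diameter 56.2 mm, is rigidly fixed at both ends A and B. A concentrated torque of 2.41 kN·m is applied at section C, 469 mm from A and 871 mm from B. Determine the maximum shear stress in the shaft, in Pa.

4.49e7 Pa

With uniform GJ and both ends fixed, compatibility θ_AC = θ_CB gives T_A·a = T_B·b, together with T_A + T_B = T₀.
T_A = T₀·b/(a+b) = 2410·871/1340 = 1567 N·m; T_B = 843.5 N·m.
τ in each portion: τ_AC = 4.49×10^7 Pa, τ_CB = 2.42×10^7 Pa; maximum is in AC.
τ_max = T_AC·r/J = 1567·0.0281/9.79×10^-7 = 4.495×10^7 Pa.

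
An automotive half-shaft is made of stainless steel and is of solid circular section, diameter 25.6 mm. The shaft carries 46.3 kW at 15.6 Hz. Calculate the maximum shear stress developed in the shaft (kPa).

ω = 2π·15.6 = 98.02 rad/s, so T = P/ω = 46.3×10³ / 98.02 = 472.4 N·m.
J = πd⁴/32 = π(0.0256)⁴/32 = 4.217×10^-8 m⁴.
τ_max = T·r/J = 472.4 × 0.0128 / 4.217×10^-8 = 1.434×10^8 Pa.

143000 kPa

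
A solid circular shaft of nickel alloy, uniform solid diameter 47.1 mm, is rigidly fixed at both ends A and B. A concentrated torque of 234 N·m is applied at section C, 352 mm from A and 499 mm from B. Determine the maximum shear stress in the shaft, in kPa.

With uniform GJ and both ends fixed, compatibility θ_AC = θ_CB gives T_A·a = T_B·b, together with T_A + T_B = T₀.
T_A = T₀·b/(a+b) = 234.0·499/851.0 = 137.2 N·m; T_B = 96.79 N·m.
τ in each portion: τ_AC = 6.69×10^6 Pa, τ_CB = 4.72×10^6 Pa; maximum is in AC.
τ_max = T_AC·r/J = 137.2·0.0236/4.83×10^-7 = 6.688×10^6 Pa.

6690 kPa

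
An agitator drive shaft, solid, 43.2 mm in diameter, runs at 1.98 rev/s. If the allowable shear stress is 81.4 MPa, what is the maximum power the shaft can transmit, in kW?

16.0 kW

J = πd⁴/32 = π(0.0432)⁴/32 = 3.419×10^-7 m⁴.
T_max = τ_allow·J/r = 8.14×10^7 × 3.419×10^-7 / 0.0216 = 1289 N·m.
ω = 2π·1.98 = 12.44 rad/s, so P_max = T_max·ω = 1.603×10^4 W.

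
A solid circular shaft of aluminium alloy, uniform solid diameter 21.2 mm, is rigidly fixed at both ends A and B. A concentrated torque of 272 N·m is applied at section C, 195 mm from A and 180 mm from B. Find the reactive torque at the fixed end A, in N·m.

With uniform GJ and both ends fixed, compatibility θ_AC = θ_CB gives T_A·a = T_B·b, together with T_A + T_B = T₀.
T_A = T₀·b/(a+b) = 272.0·180/375.0 = 130.6 N·m; T_B = 141.4 N·m.

131 N·m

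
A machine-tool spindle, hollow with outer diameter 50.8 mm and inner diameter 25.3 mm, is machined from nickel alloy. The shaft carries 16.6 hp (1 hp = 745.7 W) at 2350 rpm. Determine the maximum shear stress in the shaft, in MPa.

2.08 MPa

ω = 2π·2350/60 = 246.1 rad/s, so T = P/ω = 16.6×745.7 / 246.1 = 50.30 N·m.
J = π(d_o⁴ − d_i⁴)/32 = π(0.0508⁴ − 0.0253⁴)/32 = 6.136×10^-7 m⁴.
τ_max = T·r/J = 50.30 × 0.0254 / 6.136×10^-7 = 2.082×10^6 Pa.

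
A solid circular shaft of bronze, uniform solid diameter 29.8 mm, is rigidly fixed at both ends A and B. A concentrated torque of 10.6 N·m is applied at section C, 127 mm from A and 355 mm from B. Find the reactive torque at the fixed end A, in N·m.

With uniform GJ and both ends fixed, compatibility θ_AC = θ_CB gives T_A·a = T_B·b, together with T_A + T_B = T₀.
T_A = T₀·b/(a+b) = 10.60·355/482.0 = 7.807 N·m; T_B = 2.793 N·m.

7.81 N·m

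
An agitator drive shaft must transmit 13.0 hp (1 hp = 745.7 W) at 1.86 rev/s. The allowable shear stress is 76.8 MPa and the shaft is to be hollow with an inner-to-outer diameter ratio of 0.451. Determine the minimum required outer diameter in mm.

ω = 2π·1.86 = 11.69 rad/s, so T = P/ω = 13.0×745.7 / 11.69 = 829.5 N·m.
For a hollow shaft with d_i/d_o = 0.451: τ_max = 16T/(π d_o³ (1−k⁴)), so d_o = [16T/(π τ_allow (1−k⁴))]^(1/3) = [16·829.5/(π·7.68×10^7·0.9586)]^(1/3) = 0.03857 m.

38.6 mm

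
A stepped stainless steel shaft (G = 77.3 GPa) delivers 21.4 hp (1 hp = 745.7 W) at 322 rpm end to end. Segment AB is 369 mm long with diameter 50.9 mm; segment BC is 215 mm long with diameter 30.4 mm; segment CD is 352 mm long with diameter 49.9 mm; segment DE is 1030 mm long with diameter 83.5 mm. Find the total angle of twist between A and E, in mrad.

ω = 2π·322/60 = 33.72 rad/s, so T = P/ω = 21.4×745.7 / 33.72 = 473.3 N·m.
J_AB = π(0.0509)⁴/32 = 6.59×10^-7 m⁴; J_BC = π(0.0304)⁴/32 = 8.38×10^-8 m⁴; J_CD = π(0.0499)⁴/32 = 6.09×10^-7 m⁴; J_DE = π(0.0835)⁴/32 = 4.77×10^-6 m⁴.
θ = (T/G)·Σ L_i/J_i = (473.3/77.3×10⁹)·(0.369/6.59×10^-7 + 0.215/8.38×10^-8 + 0.352/6.09×10^-7 + 1.03/4.77×10^-6) = 0.02399 rad.

24.0 mrad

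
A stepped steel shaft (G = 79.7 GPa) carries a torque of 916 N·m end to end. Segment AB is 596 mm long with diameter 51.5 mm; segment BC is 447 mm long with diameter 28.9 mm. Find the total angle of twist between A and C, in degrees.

J_AB = π(0.0515)⁴/32 = 6.91×10^-7 m⁴; J_BC = π(0.0289)⁴/32 = 6.85×10^-8 m⁴.
θ = (T/G)·Σ L_i/J_i = (916.0/79.7×10⁹)·(0.596/6.91×10^-7 + 0.447/6.85×10^-8) = 0.08493 rad.

4.87°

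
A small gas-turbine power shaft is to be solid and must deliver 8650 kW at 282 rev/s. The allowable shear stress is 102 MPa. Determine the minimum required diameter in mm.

ω = 2π·282 = 1772 rad/s, so T = P/ω = 8650×10³ / 1772 = 4882 N·m.
For a solid shaft τ_max = 16T/(πd³), so d = (16T/(π τ_allow))^(1/3) = (16·4882/(π·1.02×10^8))^(1/3) = 0.06247 m.

62.5 mm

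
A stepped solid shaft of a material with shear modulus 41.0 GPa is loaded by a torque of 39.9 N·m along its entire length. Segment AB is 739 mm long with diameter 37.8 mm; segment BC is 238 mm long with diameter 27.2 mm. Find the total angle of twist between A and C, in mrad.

J_AB = π(0.0378)⁴/32 = 2.00×10^-7 m⁴; J_BC = π(0.0272)⁴/32 = 5.37×10^-8 m⁴.
θ = (T/G)·Σ L_i/J_i = (39.90/41.0×10⁹)·(0.739/2.00×10^-7 + 0.238/5.37×10^-8) = 7.898×10^-3 rad.

7.90 mrad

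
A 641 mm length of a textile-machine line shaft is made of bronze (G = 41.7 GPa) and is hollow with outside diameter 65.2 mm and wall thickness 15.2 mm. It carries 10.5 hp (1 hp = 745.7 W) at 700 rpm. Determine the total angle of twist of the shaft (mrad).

ω = 2π·700/60 = 73.30 rad/s, so T = P/ω = 10.5×745.7 / 73.30 = 106.8 N·m.
J = π(d_o⁴ − d_i⁴)/32 = π(0.0652⁴ − 0.0348⁴)/32 = 1.630×10^-6 m⁴.
θ = T·L/(G·J) = 106.8 × 0.641 / (41.7×10⁹ × 1.630×10^-6) = 1.007×10^-3 rad.

1.01 mrad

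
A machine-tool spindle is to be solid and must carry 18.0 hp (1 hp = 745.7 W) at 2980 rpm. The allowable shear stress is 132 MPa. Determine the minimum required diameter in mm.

ω = 2π·2980/60 = 312.1 rad/s, so T = P/ω = 18.0×745.7 / 312.1 = 43.01 N·m.
For a solid shaft τ_max = 16T/(πd³), so d = (16T/(π τ_allow))^(1/3) = (16·43.01/(π·1.32×10^8))^(1/3) = 0.01184 m.

11.8 mm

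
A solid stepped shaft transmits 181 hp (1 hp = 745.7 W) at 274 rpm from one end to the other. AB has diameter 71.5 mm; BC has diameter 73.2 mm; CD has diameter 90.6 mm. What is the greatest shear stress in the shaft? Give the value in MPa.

ω = 2π·274/60 = 28.69 rad/s, so T = P/ω = 181×745.7 / 28.69 = 4704 N·m.
Under the same torque, τ_max = 16T/(πd³) is largest where d is smallest — segment AB (d = 71.5 mm).
τ_max = 16·4704/(π·(0.0715)³) = 6.554×10^7 Pa.

65.5 MPa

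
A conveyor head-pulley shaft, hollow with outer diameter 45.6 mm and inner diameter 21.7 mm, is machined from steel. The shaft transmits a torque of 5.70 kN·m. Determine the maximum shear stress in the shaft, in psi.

J = π(d_o⁴ − d_i⁴)/32 = π(0.0456⁴ − 0.0217⁴)/32 = 4.027×10^-7 m⁴.
τ_max = T·r/J = 5700 × 0.0228 / 4.027×10^-7 = 3.227×10^8 Pa.

46800 psi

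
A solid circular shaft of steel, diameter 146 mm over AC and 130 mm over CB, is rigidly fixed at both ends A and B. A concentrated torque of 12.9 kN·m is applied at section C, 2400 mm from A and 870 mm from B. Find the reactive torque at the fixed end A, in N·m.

4720 N·m

Compatibility: T_A·a/J_AC = T_B·b/J_CB with T_A + T_B = T₀.
J_AC = 4.46×10^-5 m⁴, J_CB = 2.80×10^-5 m⁴, so T_A = T₀·(J_AC/a)/((J_AC/a)+(J_CB/b)) = 4718 N·m, T_B = 8182 N·m.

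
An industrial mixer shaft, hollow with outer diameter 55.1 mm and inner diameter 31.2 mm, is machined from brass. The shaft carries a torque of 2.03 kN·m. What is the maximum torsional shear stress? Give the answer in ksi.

J = π(d_o⁴ − d_i⁴)/32 = π(0.0551⁴ − 0.0312⁴)/32 = 8.119×10^-7 m⁴.
τ_max = T·r/J = 2030 × 0.0276 / 8.119×10^-7 = 6.888×10^7 Pa.

9.99 ksi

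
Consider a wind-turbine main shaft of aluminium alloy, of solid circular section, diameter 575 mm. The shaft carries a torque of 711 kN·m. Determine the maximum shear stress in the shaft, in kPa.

19000 kPa

J = πd⁴/32 = π(0.575)⁴/32 = 0.01073 m⁴.
τ_max = T·r/J = 711000 × 0.287 / 0.01073 = 1.905×10^7 Pa.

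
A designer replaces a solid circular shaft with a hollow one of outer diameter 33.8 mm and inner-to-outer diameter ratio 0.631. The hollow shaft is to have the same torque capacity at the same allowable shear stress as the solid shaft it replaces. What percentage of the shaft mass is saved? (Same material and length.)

Equal τ_max and T ⇒ the solid shaft needs d_s³ = d_o³(1−k⁴), so d_s = 33.8·(1−0.631⁴)^(1/3) = 31.91 mm.
Area ratio A_h/A_s = d_o²(1−k²)/d_s² = (1−k²)/(1−k⁴)^(2/3) = 0.6752.
Mass saving = 1 − 0.6752 = 32.5 %.

32.5 %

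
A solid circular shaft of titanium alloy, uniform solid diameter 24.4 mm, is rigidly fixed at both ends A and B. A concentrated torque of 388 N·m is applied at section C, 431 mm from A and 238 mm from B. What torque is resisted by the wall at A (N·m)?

138 N·m

With uniform GJ and both ends fixed, compatibility θ_AC = θ_CB gives T_A·a = T_B·b, together with T_A + T_B = T₀.
T_A = T₀·b/(a+b) = 388.0·238/669.0 = 138.0 N·m; T_B = 250.0 N·m.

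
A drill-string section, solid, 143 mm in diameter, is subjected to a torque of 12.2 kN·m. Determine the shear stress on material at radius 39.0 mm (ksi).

1.68 ksi

J = πd⁴/32 = π(0.143)⁴/32 = 4.105×10^-5 m⁴.
Shear stress varies linearly with radius: τ = T·r/J = 12200 × 0.0390 / 4.105×10^-5 = 1.159×10^7 Pa.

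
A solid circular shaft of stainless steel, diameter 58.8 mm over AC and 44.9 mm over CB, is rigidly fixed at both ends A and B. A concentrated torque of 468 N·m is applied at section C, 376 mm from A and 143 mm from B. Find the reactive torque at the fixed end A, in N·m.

247 N·m

Compatibility: T_A·a/J_AC = T_B·b/J_CB with T_A + T_B = T₀.
J_AC = 1.17×10^-6 m⁴, J_CB = 3.99×10^-7 m⁴, so T_A = T₀·(J_AC/a)/((J_AC/a)+(J_CB/b)) = 247.1 N·m, T_B = 220.9 N·m.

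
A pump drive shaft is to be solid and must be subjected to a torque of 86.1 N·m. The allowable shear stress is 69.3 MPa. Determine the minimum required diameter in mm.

18.5 mm

For a solid shaft τ_max = 16T/(πd³), so d = (16T/(π τ_allow))^(1/3) = (16·86.10/(π·6.93×10^7))^(1/3) = 0.01850 m.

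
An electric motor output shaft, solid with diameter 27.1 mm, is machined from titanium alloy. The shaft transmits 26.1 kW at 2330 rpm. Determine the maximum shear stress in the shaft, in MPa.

ω = 2π·2330/60 = 244.0 rad/s, so T = P/ω = 26.1×10³ / 244.0 = 107.0 N·m.
J = πd⁴/32 = π(0.0271)⁴/32 = 5.295×10^-8 m⁴.
τ_max = T·r/J = 107.0 × 0.0136 / 5.295×10^-8 = 2.737×10^7 Pa.

27.4 MPa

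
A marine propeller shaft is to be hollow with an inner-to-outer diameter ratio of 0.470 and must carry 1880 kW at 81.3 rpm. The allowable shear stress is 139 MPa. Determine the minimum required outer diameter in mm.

ω = 2π·81.3/60 = 8.514 rad/s, so T = P/ω = 1880×10³ / 8.514 = 220800 N·m.
For a hollow shaft with d_i/d_o = 0.470: τ_max = 16T/(π d_o³ (1−k⁴)), so d_o = [16T/(π τ_allow (1−k⁴))]^(1/3) = [16·220800/(π·1.39×10^8·0.9512)]^(1/3) = 0.2041 m.

204 mm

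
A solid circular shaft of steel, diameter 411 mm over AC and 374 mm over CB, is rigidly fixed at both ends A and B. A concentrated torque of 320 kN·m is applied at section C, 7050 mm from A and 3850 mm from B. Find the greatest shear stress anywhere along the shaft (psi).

Compatibility: T_A·a/J_AC = T_B·b/J_CB with T_A + T_B = T₀.
J_AC = 2.80×10^-3 m⁴, J_CB = 1.92×10^-3 m⁴, so T_A = T₀·(J_AC/a)/((J_AC/a)+(J_CB/b)) = 141900 N·m, T_B = 178100 N·m.
τ in each portion: τ_AC = 1.04×10^7 Pa, τ_CB = 1.73×10^7 Pa; maximum is in CB.
τ_max = T_CB·r/J = 178100·0.187/1.92×10^-3 = 1.734×10^7 Pa.

2520 psi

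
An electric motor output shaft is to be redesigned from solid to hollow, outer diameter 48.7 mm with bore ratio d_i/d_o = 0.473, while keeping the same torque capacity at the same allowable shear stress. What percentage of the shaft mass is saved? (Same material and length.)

Equal τ_max and T ⇒ the solid shaft needs d_s³ = d_o³(1−k⁴), so d_s = 48.7·(1−0.473⁴)^(1/3) = 47.87 mm.
Area ratio A_h/A_s = d_o²(1−k²)/d_s² = (1−k²)/(1−k⁴)^(2/3) = 0.8033.
Mass saving = 1 − 0.8033 = 19.7 %.

19.7 %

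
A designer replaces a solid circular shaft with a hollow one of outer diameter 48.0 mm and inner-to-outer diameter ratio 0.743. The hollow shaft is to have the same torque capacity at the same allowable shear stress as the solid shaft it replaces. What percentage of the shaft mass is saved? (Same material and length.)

Equal τ_max and T ⇒ the solid shaft needs d_s³ = d_o³(1−k⁴), so d_s = 48.0·(1−0.743⁴)^(1/3) = 42.52 mm.
Area ratio A_h/A_s = d_o²(1−k²)/d_s² = (1−k²)/(1−k⁴)^(2/3) = 0.5708.
Mass saving = 1 − 0.5708 = 42.9 %.

42.9 %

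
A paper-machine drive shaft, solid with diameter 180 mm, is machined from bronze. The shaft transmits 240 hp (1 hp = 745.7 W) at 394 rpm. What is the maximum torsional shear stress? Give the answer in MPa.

ω = 2π·394/60 = 41.26 rad/s, so T = P/ω = 240×745.7 / 41.26 = 4338 N·m.
J = πd⁴/32 = π(0.180)⁴/32 = 1.031×10^-4 m⁴.
τ_max = T·r/J = 4338 × 0.0900 / 1.031×10^-4 = 3.788×10^6 Pa.

3.79 MPa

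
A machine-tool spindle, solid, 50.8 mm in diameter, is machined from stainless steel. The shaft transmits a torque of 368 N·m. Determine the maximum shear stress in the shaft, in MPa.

14.3 MPa

J = πd⁴/32 = π(0.0508)⁴/32 = 6.538×10^-7 m⁴.
τ_max = T·r/J = 368.0 × 0.0254 / 6.538×10^-7 = 1.430×10^7 Pa.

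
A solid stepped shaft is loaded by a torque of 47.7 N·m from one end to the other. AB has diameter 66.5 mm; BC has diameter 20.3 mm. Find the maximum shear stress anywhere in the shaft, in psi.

Under the same torque, τ_max = 16T/(πd³) is largest where d is smallest — segment BC (d = 20.3 mm).
τ_max = 16·47.70/(π·(0.0203)³) = 2.904×10^7 Pa.

4210 psi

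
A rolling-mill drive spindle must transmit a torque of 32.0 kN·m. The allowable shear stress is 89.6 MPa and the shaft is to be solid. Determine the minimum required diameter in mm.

For a solid shaft τ_max = 16T/(πd³), so d = (16T/(π τ_allow))^(1/3) = (16·32000/(π·8.96×10^7))^(1/3) = 0.1221 m.

122 mm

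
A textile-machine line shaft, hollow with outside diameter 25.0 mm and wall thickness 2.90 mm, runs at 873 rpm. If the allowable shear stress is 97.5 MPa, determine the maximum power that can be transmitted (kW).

J = π(d_o⁴ − d_i⁴)/32 = π(0.0250⁴ − 0.0192⁴)/32 = 2.501×10^-8 m⁴.
T_max = τ_allow·J/r = 9.75×10^7 × 2.501×10^-8 / 0.0125 = 195.1 N·m.
ω = 2π·873/60 = 91.42 rad/s, so P_max = T_max·ω = 1.783×10^4 W.

17.8 kW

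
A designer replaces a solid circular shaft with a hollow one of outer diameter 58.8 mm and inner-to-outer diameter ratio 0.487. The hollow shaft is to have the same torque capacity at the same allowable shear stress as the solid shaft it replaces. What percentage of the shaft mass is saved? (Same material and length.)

Equal τ_max and T ⇒ the solid shaft needs d_s³ = d_o³(1−k⁴), so d_s = 58.8·(1−0.487⁴)^(1/3) = 57.68 mm.
Area ratio A_h/A_s = d_o²(1−k²)/d_s² = (1−k²)/(1−k⁴)^(2/3) = 0.7928.
Mass saving = 1 − 0.7928 = 20.7 %.

20.7 %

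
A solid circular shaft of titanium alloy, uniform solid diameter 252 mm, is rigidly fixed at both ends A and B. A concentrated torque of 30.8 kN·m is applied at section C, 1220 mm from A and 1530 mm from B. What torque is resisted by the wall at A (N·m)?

With uniform GJ and both ends fixed, compatibility θ_AC = θ_CB gives T_A·a = T_B·b, together with T_A + T_B = T₀.
T_A = T₀·b/(a+b) = 30800·1530/2750 = 17140 N·m; T_B = 13660 N·m.

17100 N·m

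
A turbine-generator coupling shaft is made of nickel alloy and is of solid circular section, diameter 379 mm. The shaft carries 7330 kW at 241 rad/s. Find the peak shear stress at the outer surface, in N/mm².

2.85 N/mm²

ω = 241 rad/s, so T = P/ω = 7330×10³ / 241.0 = 30410 N·m.
J = πd⁴/32 = π(0.379)⁴/32 = 2.026×10^-3 m⁴.
τ_max = T·r/J = 30410 × 0.190 / 2.026×10^-3 = 2.845×10^6 Pa.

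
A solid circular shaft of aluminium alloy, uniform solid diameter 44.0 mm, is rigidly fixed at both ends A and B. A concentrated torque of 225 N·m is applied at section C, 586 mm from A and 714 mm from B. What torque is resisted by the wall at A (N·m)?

124 N·m

With uniform GJ and both ends fixed, compatibility θ_AC = θ_CB gives T_A·a = T_B·b, together with T_A + T_B = T₀.
T_A = T₀·b/(a+b) = 225.0·714/1300 = 123.6 N·m; T_B = 101.4 N·m.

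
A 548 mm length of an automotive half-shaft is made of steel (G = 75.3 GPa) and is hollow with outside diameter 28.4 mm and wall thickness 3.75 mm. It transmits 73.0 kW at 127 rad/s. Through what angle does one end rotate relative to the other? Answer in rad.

0.0927 rad

ω = 127 rad/s, so T = P/ω = 73.0×10³ / 127.0 = 574.8 N·m.
J = π(d_o⁴ − d_i⁴)/32 = π(0.0284⁴ − 0.0209⁴)/32 = 4.513×10^-8 m⁴.
θ = T·L/(G·J) = 574.8 × 0.548 / (75.3×10⁹ × 4.513×10^-8) = 0.09268 rad.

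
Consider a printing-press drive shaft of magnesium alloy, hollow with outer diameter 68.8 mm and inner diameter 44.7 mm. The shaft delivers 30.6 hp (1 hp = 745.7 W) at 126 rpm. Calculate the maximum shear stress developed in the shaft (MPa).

32.9 MPa

ω = 2π·126/60 = 13.19 rad/s, so T = P/ω = 30.6×745.7 / 13.19 = 1729 N·m.
J = π(d_o⁴ − d_i⁴)/32 = π(0.0688⁴ − 0.0447⁴)/32 = 1.808×10^-6 m⁴.
τ_max = T·r/J = 1729 × 0.0344 / 1.808×10^-6 = 3.291×10^7 Pa.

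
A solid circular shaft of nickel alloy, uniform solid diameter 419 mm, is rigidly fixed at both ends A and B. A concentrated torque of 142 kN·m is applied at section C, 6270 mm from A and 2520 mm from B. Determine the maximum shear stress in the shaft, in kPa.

7010 kPa

With uniform GJ and both ends fixed, compatibility θ_AC = θ_CB gives T_A·a = T_B·b, together with T_A + T_B = T₀.
T_A = T₀·b/(a+b) = 142000·2520/8790 = 40710 N·m; T_B = 101300 N·m.
τ in each portion: τ_AC = 2.82×10^6 Pa, τ_CB = 7.01×10^6 Pa; maximum is in CB.
τ_max = T_CB·r/J = 101300·0.209/3.03×10^-3 = 7.013×10^6 Pa.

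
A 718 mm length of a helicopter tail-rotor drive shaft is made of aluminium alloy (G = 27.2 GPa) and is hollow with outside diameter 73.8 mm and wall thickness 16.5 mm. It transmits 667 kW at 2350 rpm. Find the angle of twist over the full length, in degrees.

ω = 2π·2350/60 = 246.1 rad/s, so T = P/ω = 667×10³ / 246.1 = 2710 N·m.
J = π(d_o⁴ − d_i⁴)/32 = π(0.0738⁴ − 0.0408⁴)/32 = 2.640×10^-6 m⁴.
θ = T·L/(G·J) = 2710 × 0.718 / (27.2×10⁹ × 2.640×10^-6) = 0.02710 rad.

1.55°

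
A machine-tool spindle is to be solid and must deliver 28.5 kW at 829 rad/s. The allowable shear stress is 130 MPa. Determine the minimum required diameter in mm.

11.0 mm

ω = 829 rad/s, so T = P/ω = 28.5×10³ / 829.0 = 34.38 N·m.
For a solid shaft τ_max = 16T/(πd³), so d = (16T/(π τ_allow))^(1/3) = (16·34.38/(π·1.30×10^8))^(1/3) = 0.01104 m.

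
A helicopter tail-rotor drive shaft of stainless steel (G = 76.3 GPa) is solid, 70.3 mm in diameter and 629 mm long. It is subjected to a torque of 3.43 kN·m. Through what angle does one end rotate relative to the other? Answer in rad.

0.0118 rad

J = πd⁴/32 = π(0.0703)⁴/32 = 2.398×10^-6 m⁴.
θ = T·L/(G·J) = 3430 × 0.629 / (76.3×10⁹ × 2.398×10^-6) = 0.01179 rad.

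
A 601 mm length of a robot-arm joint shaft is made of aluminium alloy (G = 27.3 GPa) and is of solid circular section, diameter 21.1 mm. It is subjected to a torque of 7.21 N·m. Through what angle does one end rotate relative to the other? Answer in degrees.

0.467°

J = πd⁴/32 = π(0.0211)⁴/32 = 1.946×10^-8 m⁴.
θ = T·L/(G·J) = 7.210 × 0.601 / (27.3×10⁹ × 1.946×10^-8) = 8.157×10^-3 rad.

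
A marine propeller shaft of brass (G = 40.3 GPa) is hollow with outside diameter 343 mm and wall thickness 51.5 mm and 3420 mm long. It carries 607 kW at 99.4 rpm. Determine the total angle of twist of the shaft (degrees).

0.274°

ω = 2π·99.4/60 = 10.41 rad/s, so T = P/ω = 607×10³ / 10.41 = 58310 N·m.
J = π(d_o⁴ − d_i⁴)/32 = π(0.343⁴ − 0.240⁴)/32 = 1.033×10^-3 m⁴.
θ = T·L/(G·J) = 58310 × 3.42 / (40.3×10⁹ × 1.033×10^-3) = 4.790×10^-3 rad.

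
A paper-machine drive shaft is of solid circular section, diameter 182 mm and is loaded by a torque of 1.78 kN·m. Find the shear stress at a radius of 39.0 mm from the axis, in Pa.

644000 Pa

J = πd⁴/32 = π(0.182)⁴/32 = 1.077×10^-4 m⁴.
Shear stress varies linearly with radius: τ = T·r/J = 1780 × 0.0390 / 1.077×10^-4 = 6.445×10^5 Pa.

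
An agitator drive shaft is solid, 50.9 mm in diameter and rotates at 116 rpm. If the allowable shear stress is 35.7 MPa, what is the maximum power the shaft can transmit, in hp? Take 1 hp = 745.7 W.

15.1 hp

J = πd⁴/32 = π(0.0509)⁴/32 = 6.590×10^-7 m⁴.
T_max = τ_allow·J/r = 3.57×10^7 × 6.590×10^-7 / 0.0255 = 924.4 N·m.
ω = 2π·116/60 = 12.15 rad/s, so P_max = T_max·ω = 1.123×10^4 W.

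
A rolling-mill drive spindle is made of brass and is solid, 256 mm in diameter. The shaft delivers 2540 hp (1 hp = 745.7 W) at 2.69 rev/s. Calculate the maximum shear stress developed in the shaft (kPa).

ω = 2π·2.69 = 16.90 rad/s, so T = P/ω = 2540×745.7 / 16.90 = 112100 N·m.
J = πd⁴/32 = π(0.256)⁴/32 = 4.217×10^-4 m⁴.
τ_max = T·r/J = 112100 × 0.128 / 4.217×10^-4 = 3.402×10^7 Pa.

34000 kPa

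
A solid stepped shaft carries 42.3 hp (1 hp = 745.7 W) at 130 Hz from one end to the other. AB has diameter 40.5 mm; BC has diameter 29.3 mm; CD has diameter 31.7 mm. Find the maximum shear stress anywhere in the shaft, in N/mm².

7.82 N/mm²

ω = 2π·130 = 816.8 rad/s, so T = P/ω = 42.3×745.7 / 816.8 = 38.62 N·m.
Under the same torque, τ_max = 16T/(πd³) is largest where d is smallest — segment BC (d = 29.3 mm).
τ_max = 16·38.62/(π·(0.0293)³) = 7.819×10^6 Pa.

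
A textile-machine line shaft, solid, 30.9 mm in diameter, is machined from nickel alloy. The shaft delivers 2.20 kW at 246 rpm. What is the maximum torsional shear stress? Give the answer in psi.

ω = 2π·246/60 = 25.76 rad/s, so T = P/ω = 2.20×10³ / 25.76 = 85.40 N·m.
J = πd⁴/32 = π(0.0309)⁴/32 = 8.950×10^-8 m⁴.
τ_max = T·r/J = 85.40 × 0.0154 / 8.950×10^-8 = 1.474×10^7 Pa.

2140 psi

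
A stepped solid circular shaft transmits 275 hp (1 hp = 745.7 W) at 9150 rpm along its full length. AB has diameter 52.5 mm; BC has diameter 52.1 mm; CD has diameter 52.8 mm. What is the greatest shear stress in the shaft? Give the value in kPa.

7710 kPa

ω = 2π·9150/60 = 958.2 rad/s, so T = P/ω = 275×745.7 / 958.2 = 214.0 N·m.
Under the same torque, τ_max = 16T/(πd³) is largest where d is smallest — segment BC (d = 52.1 mm).
τ_max = 16·214.0/(π·(0.0521)³) = 7.707×10^6 Pa.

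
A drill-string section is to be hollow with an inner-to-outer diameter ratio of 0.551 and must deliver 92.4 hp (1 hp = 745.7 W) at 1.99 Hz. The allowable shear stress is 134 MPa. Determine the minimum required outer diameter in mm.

61.3 mm

ω = 2π·1.99 = 12.50 rad/s, so T = P/ω = 92.4×745.7 / 12.50 = 5511 N·m.
For a hollow shaft with d_i/d_o = 0.551: τ_max = 16T/(π d_o³ (1−k⁴)), so d_o = [16T/(π τ_allow (1−k⁴))]^(1/3) = [16·5511/(π·1.34×10^8·0.9078)]^(1/3) = 0.06133 m.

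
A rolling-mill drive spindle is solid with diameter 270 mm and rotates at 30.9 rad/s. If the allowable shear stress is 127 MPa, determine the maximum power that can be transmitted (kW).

J = πd⁴/32 = π(0.270)⁴/32 = 5.217×10^-4 m⁴.
T_max = τ_allow·J/r = 1.27×10^8 × 5.217×10^-4 / 0.135 = 490800 N·m.
ω = 30.9 rad/s, so P_max = T_max·ω = 1.517×10^7 W.

15200 kW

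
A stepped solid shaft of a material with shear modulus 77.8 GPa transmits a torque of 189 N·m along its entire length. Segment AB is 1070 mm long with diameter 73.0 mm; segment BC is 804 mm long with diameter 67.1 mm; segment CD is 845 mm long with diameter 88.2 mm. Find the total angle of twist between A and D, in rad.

J_AB = π(0.0730)⁴/32 = 2.79×10^-6 m⁴; J_BC = π(0.0671)⁴/32 = 1.99×10^-6 m⁴; J_CD = π(0.0882)⁴/32 = 5.94×10^-6 m⁴.
θ = (T/G)·Σ L_i/J_i = (189.0/77.8×10⁹)·(1.07/2.79×10^-6 + 0.804/1.99×10^-6 + 0.845/5.94×10^-6) = 2.259×10^-3 rad.

0.00226 rad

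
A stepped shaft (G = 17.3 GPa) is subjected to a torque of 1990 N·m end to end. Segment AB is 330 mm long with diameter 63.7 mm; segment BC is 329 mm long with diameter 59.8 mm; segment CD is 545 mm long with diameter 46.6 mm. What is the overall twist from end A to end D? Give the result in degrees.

J_AB = π(0.0637)⁴/32 = 1.62×10^-6 m⁴; J_BC = π(0.0598)⁴/32 = 1.26×10^-6 m⁴; J_CD = π(0.0466)⁴/32 = 4.63×10^-7 m⁴.
θ = (T/G)·Σ L_i/J_i = (1990/17.3×10⁹)·(0.330/1.62×10^-6 + 0.329/1.26×10^-6 + 0.545/4.63×10^-7) = 0.1890 rad.

10.8°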